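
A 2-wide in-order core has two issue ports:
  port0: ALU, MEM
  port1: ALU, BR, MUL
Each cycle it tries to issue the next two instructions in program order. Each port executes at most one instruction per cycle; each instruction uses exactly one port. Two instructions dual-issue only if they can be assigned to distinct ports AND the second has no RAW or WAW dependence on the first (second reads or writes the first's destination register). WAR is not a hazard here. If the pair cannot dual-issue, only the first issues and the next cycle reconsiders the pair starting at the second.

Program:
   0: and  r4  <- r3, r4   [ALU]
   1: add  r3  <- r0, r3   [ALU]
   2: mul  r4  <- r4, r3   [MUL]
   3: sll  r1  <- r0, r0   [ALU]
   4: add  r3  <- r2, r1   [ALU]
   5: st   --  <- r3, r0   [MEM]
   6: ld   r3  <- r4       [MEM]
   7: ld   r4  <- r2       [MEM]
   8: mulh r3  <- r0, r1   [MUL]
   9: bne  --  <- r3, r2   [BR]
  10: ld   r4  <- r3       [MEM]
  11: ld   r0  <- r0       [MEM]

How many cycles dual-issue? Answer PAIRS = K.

PAIRS = 4

t=0 i0&i1:and+add ; 2-wide
t=1 i2&i3:mul+sll ; 2-wide
t=2 i4:add ; RAW r3
t=3 i5:st ; no-port MEM/MEM
t=4 i6:ld ; no-port MEM/MEM
t=5 i7&i8:ld+mulh ; 2-wide
t=6 i9&i10:bne+ld ; 2-wide
t=7 i11:ld ; tail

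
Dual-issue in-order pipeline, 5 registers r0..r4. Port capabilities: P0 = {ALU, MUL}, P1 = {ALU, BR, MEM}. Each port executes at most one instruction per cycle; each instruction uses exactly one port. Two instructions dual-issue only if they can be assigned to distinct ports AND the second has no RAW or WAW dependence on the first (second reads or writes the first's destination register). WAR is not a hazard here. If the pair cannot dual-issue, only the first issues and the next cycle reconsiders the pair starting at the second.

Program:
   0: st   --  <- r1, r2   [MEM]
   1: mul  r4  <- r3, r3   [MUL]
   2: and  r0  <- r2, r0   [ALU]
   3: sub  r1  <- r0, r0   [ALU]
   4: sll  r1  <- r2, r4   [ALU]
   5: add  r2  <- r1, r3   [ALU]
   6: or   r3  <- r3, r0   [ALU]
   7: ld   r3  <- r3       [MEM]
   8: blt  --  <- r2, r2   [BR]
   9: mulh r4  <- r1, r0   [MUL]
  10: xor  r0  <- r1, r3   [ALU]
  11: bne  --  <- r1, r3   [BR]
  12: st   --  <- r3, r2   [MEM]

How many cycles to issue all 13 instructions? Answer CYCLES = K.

  cy0 -> i0/i1 (st mul) 2-wide
  cy1 -> i2 (and) RAW r0
  cy2 -> i3 (sub) WAW r1
  cy3 -> i4 (sll) RAW r1
  cy4 -> i5/i6 (add or) 2-wide
  cy5 -> i7 (ld) no-port MEM/BR
  cy6 -> i8/i9 (blt mulh) 2-wide
  cy7 -> i10/i11 (xor bne) 2-wide
  cy8 -> i12 (st) tail

CYCLES = 9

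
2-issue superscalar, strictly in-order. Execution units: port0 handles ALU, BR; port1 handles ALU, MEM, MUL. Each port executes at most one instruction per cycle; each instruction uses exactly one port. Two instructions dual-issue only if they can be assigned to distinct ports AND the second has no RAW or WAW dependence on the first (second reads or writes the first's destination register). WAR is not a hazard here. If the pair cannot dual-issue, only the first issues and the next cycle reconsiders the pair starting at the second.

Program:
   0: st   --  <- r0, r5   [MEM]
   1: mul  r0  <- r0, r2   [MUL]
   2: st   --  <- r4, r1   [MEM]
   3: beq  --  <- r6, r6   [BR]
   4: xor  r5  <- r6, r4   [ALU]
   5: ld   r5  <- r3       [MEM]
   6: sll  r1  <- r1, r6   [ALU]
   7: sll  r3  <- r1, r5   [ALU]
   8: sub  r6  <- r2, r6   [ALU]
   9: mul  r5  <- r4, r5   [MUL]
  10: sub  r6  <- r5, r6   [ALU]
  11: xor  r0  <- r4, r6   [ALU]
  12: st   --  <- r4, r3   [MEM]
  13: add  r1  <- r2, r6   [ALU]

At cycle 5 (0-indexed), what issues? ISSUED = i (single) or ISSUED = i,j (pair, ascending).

#0 head=0: st.MEM i0 no-port MEM/MUL
#1 head=1: mul.MUL i1 no-port MUL/MEM
#2 head=2: st.MEM beq.BR i2/i3 2-wide
#3 head=4: xor.ALU i4 WAW r5
#4 head=5: ld.MEM sll.ALU i5/i6 2-wide
#5 head=7: sll.ALU sub.ALU i7/i8 2-wide
#6 head=9: mul.MUL i9 RAW r5
#7 head=10: sub.ALU i10 RAW r6
#8 head=11: xor.ALU st.MEM i11/i12 2-wide
#9 head=13: add.ALU i13 tail

ISSUED = 7,8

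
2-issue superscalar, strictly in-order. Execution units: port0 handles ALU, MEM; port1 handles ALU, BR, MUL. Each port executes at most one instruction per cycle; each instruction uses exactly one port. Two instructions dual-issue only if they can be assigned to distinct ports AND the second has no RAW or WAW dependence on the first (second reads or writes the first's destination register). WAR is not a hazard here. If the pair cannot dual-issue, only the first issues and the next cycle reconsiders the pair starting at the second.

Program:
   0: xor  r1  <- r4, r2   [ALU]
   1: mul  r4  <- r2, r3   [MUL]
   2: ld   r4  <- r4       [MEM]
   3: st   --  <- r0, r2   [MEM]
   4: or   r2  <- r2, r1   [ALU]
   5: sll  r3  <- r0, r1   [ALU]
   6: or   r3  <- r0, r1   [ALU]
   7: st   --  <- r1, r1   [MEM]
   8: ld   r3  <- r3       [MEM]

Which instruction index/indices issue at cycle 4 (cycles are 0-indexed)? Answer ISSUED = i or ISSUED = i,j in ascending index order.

ISSUED = 6,7

[0] i0&i1  xor.ALU+mul.MUL  -- pair
[1] i2  ld.MEM  -- no-port MEM/MEM
[2] i3&i4  st.MEM+or.ALU  -- pair
[3] i5  sll.ALU  -- WAW r3
[4] i6&i7  or.ALU+st.MEM  -- pair
[5] i8  ld.MEM  -- tail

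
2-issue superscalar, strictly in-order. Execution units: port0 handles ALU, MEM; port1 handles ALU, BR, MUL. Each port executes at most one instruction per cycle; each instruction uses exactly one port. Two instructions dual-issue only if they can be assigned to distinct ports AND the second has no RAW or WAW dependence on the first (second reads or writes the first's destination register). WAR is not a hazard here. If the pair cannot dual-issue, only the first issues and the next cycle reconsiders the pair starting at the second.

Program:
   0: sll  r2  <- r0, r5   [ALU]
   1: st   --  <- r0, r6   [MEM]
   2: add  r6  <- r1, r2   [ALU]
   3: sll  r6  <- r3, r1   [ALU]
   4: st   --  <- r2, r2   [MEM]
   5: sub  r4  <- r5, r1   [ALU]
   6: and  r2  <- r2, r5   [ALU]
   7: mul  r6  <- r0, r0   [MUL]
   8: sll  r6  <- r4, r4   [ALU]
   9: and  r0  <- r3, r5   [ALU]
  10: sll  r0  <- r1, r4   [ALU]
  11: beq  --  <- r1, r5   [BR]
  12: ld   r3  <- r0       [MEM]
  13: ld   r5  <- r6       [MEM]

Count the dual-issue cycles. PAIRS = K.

PAIRS = 5

#0 head=0: sll;st i0/i1 pair
#1 head=2: add i2 WAW r6
#2 head=3: sll;st i3/i4 pair
#3 head=5: sub;and i5/i6 pair
#4 head=7: mul i7 WAW r6
#5 head=8: sll;and i8/i9 pair
#6 head=10: sll;beq i10/i11 pair
#7 head=12: ld i12 no-port MEM/MEM
#8 head=13: ld i13 tail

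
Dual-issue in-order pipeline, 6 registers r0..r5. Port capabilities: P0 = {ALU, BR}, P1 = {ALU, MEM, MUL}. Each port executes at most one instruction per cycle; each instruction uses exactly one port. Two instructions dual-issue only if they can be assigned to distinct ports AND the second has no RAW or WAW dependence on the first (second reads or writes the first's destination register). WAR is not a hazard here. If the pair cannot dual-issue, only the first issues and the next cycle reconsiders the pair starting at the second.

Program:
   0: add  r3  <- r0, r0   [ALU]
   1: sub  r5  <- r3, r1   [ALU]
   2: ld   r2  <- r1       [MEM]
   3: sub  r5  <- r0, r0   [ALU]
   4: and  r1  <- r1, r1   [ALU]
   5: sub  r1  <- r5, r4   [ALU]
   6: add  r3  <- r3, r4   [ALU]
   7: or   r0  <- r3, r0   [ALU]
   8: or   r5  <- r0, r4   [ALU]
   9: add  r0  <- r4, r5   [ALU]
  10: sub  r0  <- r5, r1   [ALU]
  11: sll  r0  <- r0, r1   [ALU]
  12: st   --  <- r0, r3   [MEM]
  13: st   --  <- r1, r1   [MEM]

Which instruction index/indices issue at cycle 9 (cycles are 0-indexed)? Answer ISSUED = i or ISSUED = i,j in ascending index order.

t=0 i0:add ; RAW r3
t=1 i1/i2:sub ld ; 2-wide
t=2 i3/i4:sub and ; 2-wide
t=3 i5/i6:sub add ; 2-wide
t=4 i7:or ; RAW r0
t=5 i8:or ; RAW r5
t=6 i9:add ; WAW r0
t=7 i10:sub ; RAW+WAW r0
t=8 i11:sll ; RAW r0
t=9 i12:st ; no-port MEM/MEM
t=10 i13:st ; tail

ISSUED = 12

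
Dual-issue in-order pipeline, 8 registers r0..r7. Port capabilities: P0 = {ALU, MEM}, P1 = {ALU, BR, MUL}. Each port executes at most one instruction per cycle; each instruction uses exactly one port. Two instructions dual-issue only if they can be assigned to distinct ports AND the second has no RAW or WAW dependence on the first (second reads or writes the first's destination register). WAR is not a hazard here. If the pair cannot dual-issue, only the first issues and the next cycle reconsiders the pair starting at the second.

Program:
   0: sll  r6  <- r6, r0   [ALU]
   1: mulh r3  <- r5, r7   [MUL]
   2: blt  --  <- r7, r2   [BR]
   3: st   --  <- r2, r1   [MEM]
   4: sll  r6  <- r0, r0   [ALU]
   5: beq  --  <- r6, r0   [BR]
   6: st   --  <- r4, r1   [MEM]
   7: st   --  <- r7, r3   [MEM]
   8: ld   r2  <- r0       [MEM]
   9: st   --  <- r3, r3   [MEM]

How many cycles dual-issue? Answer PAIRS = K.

#0 head=0: sll;mulh i0/i1 dual
#1 head=2: blt;st i2/i3 dual
#2 head=4: sll i4 RAW r6
#3 head=5: beq;st i5/i6 dual
#4 head=7: st i7 no-port MEM/MEM
#5 head=8: ld i8 no-port MEM/MEM
#6 head=9: st i9 tail

PAIRS = 3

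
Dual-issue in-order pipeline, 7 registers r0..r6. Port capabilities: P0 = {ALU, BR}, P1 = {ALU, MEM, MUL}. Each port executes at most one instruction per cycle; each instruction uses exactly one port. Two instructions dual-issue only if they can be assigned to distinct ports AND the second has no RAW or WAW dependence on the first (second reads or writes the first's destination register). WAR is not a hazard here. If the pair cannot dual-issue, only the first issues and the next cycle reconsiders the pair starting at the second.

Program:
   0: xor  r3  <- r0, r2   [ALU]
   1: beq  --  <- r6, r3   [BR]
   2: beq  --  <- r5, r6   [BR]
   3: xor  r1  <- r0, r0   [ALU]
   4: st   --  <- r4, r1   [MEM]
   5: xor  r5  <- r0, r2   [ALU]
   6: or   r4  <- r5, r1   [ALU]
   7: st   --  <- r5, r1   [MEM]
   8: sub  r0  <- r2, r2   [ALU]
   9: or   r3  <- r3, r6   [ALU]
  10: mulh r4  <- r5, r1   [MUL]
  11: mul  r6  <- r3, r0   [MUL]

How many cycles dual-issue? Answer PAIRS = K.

PAIRS = 4

c0: i0 xor.ALU  RAW r3
c1: i1 beq.BR  no-port BR/BR
c2: i2/i3 beq.BR xor.ALU  2-wide
c3: i4/i5 st.MEM xor.ALU  2-wide
c4: i6/i7 or.ALU st.MEM  2-wide
c5: i8/i9 sub.ALU or.ALU  2-wide
c6: i10 mulh.MUL  no-port MUL/MUL
c7: i11 mul.MUL  tail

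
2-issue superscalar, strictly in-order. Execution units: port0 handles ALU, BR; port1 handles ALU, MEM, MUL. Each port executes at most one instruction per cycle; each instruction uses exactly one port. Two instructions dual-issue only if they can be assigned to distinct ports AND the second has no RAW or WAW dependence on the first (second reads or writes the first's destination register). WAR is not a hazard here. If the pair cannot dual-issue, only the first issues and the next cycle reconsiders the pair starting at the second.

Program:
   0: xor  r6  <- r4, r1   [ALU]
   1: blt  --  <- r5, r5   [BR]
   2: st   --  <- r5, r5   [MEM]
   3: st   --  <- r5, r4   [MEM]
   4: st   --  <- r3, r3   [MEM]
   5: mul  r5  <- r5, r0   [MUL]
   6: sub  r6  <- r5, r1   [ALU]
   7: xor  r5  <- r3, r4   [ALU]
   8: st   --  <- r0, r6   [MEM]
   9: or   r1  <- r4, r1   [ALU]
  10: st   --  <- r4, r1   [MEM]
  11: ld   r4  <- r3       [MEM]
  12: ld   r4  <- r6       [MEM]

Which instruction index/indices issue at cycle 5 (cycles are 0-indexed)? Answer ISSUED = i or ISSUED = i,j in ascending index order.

c0: i0+i1 xor blt  2-wide
c1: i2 st  no-port MEM/MEM
c2: i3 st  no-port MEM/MEM
c3: i4 st  no-port MEM/MUL
c4: i5 mul  RAW r5
c5: i6+i7 sub xor  2-wide
c6: i8+i9 st or  2-wide
c7: i10 st  no-port MEM/MEM
c8: i11 ld  no-port MEM/MEM
c9: i12 ld  tail

ISSUED = 6,7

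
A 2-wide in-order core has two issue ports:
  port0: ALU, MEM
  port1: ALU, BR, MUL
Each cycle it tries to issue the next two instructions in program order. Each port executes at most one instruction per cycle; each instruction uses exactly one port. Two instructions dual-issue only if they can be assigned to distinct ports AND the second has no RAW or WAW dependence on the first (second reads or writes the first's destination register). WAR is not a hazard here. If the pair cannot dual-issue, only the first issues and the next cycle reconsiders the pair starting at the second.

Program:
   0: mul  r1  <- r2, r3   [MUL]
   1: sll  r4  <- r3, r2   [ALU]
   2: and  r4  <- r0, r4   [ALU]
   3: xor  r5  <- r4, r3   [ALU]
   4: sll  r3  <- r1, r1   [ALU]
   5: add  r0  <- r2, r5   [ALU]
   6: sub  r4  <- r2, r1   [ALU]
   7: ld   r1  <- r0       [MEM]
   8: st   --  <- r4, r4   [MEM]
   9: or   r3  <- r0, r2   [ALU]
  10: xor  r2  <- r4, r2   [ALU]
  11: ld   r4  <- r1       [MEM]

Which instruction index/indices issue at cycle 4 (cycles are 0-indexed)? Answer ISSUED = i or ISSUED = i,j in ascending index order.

t=0 i0+i1:mul.MUL+sll.ALU ; 2-wide
t=1 i2:and.ALU ; RAW r4
t=2 i3+i4:xor.ALU+sll.ALU ; 2-wide
t=3 i5+i6:add.ALU+sub.ALU ; 2-wide
t=4 i7:ld.MEM ; no-port MEM/MEM
t=5 i8+i9:st.MEM+or.ALU ; 2-wide
t=6 i10+i11:xor.ALU+ld.MEM ; 2-wide

ISSUED = 7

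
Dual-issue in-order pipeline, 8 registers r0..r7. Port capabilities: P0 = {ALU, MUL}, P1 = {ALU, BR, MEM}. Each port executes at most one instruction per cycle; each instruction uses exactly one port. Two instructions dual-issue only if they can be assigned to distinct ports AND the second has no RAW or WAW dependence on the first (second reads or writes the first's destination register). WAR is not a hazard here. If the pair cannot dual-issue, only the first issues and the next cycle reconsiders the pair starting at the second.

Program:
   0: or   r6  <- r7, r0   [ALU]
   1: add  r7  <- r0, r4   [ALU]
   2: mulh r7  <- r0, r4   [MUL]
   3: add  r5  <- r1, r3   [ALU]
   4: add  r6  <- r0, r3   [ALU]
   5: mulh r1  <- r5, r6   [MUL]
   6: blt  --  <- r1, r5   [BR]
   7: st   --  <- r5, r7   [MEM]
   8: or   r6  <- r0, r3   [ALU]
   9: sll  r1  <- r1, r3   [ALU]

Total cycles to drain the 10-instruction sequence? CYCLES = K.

t=0 i0/i1:or.ALU;add.ALU ; dual
t=1 i2/i3:mulh.MUL;add.ALU ; dual
t=2 i4:add.ALU ; RAW r6
t=3 i5:mulh.MUL ; RAW r1
t=4 i6:blt.BR ; no-port BR/MEM
t=5 i7/i8:st.MEM;or.ALU ; dual
t=6 i9:sll.ALU ; tail

CYCLES = 7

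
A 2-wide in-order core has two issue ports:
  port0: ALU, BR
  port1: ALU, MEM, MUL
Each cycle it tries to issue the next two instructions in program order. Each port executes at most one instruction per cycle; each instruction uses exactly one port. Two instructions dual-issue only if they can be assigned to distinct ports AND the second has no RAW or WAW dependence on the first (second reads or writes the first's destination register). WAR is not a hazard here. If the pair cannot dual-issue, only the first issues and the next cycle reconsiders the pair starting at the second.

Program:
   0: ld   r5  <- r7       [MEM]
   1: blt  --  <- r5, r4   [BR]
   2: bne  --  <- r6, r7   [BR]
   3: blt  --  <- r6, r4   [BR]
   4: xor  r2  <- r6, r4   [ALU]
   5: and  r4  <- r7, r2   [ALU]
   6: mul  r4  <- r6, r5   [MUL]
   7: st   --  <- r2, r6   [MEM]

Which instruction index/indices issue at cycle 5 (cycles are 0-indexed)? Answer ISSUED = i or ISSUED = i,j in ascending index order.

ISSUED = 6

t=0 i0:ld ; RAW r5
t=1 i1:blt ; no-port BR/BR
t=2 i2:bne ; no-port BR/BR
t=3 i3&i4:blt/xor ; pair
t=4 i5:and ; WAW r4
t=5 i6:mul ; no-port MUL/MEM
t=6 i7:st ; tail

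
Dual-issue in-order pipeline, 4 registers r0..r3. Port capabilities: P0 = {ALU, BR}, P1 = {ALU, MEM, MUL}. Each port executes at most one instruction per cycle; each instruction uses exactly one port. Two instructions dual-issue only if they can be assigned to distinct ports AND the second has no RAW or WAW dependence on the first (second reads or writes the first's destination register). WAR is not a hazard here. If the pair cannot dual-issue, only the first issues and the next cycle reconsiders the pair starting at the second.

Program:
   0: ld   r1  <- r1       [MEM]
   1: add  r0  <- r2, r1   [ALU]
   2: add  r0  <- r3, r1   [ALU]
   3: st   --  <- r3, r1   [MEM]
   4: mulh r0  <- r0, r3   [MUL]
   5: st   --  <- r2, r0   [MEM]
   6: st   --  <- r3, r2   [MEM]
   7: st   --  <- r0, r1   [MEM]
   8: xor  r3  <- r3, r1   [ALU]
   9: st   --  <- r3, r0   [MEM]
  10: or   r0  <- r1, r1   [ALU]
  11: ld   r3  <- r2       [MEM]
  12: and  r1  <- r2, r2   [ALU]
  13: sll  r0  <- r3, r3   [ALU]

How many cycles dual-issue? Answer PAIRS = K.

c0: i0 ld  RAW r1
c1: i1 add  WAW r0
c2: i2,i3 add/st  pair
c3: i4 mulh  no-port MUL/MEM
c4: i5 st  no-port MEM/MEM
c5: i6 st  no-port MEM/MEM
c6: i7,i8 st/xor  pair
c7: i9,i10 st/or  pair
c8: i11,i12 ld/and  pair
c9: i13 sll  tail

PAIRS = 4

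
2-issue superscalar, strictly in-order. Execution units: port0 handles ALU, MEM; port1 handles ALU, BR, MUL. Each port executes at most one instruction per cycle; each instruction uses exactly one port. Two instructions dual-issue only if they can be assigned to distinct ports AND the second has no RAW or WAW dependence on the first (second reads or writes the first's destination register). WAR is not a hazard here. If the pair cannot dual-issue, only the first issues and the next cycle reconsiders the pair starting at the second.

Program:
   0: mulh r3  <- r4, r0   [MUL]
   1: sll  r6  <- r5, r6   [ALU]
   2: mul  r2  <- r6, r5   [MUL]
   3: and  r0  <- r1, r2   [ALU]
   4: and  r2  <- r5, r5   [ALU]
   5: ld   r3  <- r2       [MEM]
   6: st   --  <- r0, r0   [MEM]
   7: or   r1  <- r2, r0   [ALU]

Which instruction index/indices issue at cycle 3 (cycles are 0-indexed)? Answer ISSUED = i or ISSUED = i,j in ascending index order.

ISSUED = 5

t=0 i0&i1:mulh sll ; 2-wide
t=1 i2:mul ; RAW r2
t=2 i3&i4:and and ; 2-wide
t=3 i5:ld ; no-port MEM/MEM
t=4 i6&i7:st or ; 2-wide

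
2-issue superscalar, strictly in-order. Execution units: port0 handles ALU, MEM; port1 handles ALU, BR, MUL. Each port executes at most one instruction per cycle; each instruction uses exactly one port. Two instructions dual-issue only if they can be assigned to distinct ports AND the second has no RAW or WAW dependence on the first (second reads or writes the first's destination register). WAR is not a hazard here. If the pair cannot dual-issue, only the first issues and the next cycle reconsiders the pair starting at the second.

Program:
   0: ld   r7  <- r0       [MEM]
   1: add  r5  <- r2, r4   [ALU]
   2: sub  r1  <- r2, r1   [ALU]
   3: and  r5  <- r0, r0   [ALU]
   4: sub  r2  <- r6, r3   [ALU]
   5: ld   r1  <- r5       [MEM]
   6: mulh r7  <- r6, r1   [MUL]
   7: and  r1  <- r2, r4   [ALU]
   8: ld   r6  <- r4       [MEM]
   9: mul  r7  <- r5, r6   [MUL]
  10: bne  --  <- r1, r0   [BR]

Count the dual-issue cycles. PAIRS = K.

0. ld.MEM+add.ALU @i0+i1  | pair
1. sub.ALU+and.ALU @i2+i3  | pair
2. sub.ALU+ld.MEM @i4+i5  | pair
3. mulh.MUL+and.ALU @i6+i7  | pair
4. ld.MEM @i8  | RAW r6
5. mul.MUL @i9  | no-port MUL/BR
6. bne.BR @i10  | tail

PAIRS = 4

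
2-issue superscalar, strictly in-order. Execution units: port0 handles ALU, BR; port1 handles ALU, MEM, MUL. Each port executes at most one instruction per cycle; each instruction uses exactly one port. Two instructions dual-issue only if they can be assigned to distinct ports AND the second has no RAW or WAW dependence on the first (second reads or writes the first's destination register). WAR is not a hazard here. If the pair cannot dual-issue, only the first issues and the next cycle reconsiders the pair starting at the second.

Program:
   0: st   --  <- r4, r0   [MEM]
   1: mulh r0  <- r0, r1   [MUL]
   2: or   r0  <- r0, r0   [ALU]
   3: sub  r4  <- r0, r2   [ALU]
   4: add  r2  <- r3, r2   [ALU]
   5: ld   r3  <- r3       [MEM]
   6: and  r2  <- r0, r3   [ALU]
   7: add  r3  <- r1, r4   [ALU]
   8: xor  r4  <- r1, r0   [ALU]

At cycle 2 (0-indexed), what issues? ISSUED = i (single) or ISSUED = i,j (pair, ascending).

ISSUED = 2

c0: i0 st.MEM  no-port MEM/MUL
c1: i1 mulh.MUL  RAW+WAW r0
c2: i2 or.ALU  RAW r0
c3: i3+i4 sub.ALU+add.ALU  pair
c4: i5 ld.MEM  RAW r3
c5: i6+i7 and.ALU+add.ALU  pair
c6: i8 xor.ALU  tail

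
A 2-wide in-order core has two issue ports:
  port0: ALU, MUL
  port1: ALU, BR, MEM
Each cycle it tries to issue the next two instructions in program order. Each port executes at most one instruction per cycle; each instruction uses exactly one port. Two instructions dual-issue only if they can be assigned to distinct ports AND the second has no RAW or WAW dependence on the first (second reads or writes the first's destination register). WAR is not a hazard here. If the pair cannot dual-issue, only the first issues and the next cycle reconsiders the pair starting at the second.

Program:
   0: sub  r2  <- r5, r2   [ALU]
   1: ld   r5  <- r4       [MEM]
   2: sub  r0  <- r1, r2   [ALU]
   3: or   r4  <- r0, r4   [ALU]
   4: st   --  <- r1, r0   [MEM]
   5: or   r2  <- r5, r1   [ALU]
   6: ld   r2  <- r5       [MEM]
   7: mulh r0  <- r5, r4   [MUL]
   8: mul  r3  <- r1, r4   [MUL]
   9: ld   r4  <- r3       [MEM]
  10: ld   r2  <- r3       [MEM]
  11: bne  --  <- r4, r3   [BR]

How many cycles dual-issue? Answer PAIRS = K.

PAIRS = 3

t=0 i0+i1:sub+ld ; dual
t=1 i2:sub ; RAW r0
t=2 i3+i4:or+st ; dual
t=3 i5:or ; WAW r2
t=4 i6+i7:ld+mulh ; dual
t=5 i8:mul ; RAW r3
t=6 i9:ld ; no-port MEM/MEM
t=7 i10:ld ; no-port MEM/BR
t=8 i11:bne ; tail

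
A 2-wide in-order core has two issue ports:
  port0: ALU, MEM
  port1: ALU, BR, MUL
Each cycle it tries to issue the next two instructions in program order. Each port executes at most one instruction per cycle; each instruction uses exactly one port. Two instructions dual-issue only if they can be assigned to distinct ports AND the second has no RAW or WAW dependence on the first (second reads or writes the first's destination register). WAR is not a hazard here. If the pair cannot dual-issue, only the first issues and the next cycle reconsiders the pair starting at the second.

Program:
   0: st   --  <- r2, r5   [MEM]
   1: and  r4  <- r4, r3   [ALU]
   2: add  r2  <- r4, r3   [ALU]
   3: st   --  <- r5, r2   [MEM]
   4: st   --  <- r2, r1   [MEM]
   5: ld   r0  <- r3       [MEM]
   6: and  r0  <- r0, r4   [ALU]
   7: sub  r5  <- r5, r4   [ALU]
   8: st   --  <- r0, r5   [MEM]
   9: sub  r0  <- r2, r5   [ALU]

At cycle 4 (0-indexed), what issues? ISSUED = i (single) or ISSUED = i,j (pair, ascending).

ISSUED = 5

[0] i0+i1  st.MEM/and.ALU  -- dual
[1] i2  add.ALU  -- RAW r2
[2] i3  st.MEM  -- no-port MEM/MEM
[3] i4  st.MEM  -- no-port MEM/MEM
[4] i5  ld.MEM  -- RAW+WAW r0
[5] i6+i7  and.ALU/sub.ALU  -- dual
[6] i8+i9  st.MEM/sub.ALU  -- dual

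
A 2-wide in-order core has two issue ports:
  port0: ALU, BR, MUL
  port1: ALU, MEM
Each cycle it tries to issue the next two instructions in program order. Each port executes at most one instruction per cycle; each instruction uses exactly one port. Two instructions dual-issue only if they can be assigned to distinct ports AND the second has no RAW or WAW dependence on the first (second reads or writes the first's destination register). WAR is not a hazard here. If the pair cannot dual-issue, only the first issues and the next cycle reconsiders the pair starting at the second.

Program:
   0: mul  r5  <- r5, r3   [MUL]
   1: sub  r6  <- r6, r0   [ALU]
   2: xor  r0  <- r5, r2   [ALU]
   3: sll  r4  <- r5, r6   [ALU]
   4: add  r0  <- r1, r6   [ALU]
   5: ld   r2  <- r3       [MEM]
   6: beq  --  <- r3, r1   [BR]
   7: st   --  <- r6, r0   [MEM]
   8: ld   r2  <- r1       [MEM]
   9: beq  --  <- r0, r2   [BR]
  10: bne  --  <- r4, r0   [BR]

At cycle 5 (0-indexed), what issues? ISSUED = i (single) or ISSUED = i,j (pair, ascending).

ISSUED = 9

[0] i0/i1  mul.MUL/sub.ALU  -- pair
[1] i2/i3  xor.ALU/sll.ALU  -- pair
[2] i4/i5  add.ALU/ld.MEM  -- pair
[3] i6/i7  beq.BR/st.MEM  -- pair
[4] i8  ld.MEM  -- RAW r2
[5] i9  beq.BR  -- no-port BR/BR
[6] i10  bne.BR  -- tail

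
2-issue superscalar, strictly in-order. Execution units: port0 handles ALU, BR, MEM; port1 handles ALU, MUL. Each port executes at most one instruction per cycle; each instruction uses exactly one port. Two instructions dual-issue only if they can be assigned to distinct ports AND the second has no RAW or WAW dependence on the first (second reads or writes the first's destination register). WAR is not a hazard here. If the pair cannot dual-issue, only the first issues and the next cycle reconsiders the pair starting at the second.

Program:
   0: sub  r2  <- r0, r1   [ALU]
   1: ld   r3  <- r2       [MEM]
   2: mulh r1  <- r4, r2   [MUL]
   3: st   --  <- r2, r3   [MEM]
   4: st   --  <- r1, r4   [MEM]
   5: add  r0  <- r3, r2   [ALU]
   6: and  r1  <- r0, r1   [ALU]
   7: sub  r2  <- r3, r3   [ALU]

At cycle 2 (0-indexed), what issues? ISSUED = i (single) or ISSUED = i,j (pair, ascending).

ISSUED = 3

0. sub.ALU @i0  | RAW r2
1. ld.MEM;mulh.MUL @i1,i2  | 2-wide
2. st.MEM @i3  | no-port MEM/MEM
3. st.MEM;add.ALU @i4,i5  | 2-wide
4. and.ALU;sub.ALU @i6,i7  | 2-wide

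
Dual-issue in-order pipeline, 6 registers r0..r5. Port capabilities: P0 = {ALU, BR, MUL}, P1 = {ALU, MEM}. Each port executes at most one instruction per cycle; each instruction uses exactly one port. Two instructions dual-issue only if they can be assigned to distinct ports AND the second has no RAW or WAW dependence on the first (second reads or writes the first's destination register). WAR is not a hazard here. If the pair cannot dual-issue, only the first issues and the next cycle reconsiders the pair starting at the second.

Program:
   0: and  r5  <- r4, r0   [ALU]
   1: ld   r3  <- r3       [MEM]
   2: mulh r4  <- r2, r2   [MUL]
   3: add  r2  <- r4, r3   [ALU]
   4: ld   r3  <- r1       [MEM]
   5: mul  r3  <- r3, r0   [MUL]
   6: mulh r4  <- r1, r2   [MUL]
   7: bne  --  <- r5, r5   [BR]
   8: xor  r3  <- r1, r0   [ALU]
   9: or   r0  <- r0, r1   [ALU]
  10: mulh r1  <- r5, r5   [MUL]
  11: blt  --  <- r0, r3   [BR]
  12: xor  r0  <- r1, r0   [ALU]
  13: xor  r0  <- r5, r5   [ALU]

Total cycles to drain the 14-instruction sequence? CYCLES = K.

t=0 i0+i1:and.ALU/ld.MEM ; pair
t=1 i2:mulh.MUL ; RAW r4
t=2 i3+i4:add.ALU/ld.MEM ; pair
t=3 i5:mul.MUL ; no-port MUL/MUL
t=4 i6:mulh.MUL ; no-port MUL/BR
t=5 i7+i8:bne.BR/xor.ALU ; pair
t=6 i9+i10:or.ALU/mulh.MUL ; pair
t=7 i11+i12:blt.BR/xor.ALU ; pair
t=8 i13:xor.ALU ; tail

CYCLES = 9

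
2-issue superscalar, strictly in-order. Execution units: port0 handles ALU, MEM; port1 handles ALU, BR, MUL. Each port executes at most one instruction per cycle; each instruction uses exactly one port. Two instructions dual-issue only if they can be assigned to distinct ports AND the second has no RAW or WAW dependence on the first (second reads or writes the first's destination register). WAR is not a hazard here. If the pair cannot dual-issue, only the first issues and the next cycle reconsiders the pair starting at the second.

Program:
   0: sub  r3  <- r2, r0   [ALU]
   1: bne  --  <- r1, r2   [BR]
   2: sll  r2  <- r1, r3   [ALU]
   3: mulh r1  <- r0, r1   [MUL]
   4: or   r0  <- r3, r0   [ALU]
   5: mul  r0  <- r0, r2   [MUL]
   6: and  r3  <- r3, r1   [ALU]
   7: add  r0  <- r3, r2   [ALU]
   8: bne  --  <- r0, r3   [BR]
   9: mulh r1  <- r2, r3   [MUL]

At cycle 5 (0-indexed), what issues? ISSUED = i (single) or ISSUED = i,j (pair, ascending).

ISSUED = 8

c0: i0+i1 sub+bne  2-wide
c1: i2+i3 sll+mulh  2-wide
c2: i4 or  RAW+WAW r0
c3: i5+i6 mul+and  2-wide
c4: i7 add  RAW r0
c5: i8 bne  no-port BR/MUL
c6: i9 mulh  tail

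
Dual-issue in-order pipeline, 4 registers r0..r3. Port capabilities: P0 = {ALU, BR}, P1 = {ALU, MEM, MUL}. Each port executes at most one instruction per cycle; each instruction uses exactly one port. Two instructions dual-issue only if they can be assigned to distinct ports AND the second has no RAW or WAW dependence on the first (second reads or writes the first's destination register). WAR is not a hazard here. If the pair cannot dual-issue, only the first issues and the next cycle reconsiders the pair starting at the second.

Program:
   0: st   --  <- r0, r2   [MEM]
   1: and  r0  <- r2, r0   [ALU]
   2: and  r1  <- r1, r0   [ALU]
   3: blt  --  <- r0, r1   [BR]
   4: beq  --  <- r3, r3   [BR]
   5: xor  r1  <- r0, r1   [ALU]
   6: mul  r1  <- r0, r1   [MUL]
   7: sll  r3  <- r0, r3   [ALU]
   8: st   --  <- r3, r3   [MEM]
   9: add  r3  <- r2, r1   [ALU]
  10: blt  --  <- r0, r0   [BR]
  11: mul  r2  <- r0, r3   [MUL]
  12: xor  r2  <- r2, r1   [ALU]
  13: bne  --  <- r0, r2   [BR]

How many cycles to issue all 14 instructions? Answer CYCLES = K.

CYCLES = 9

0. st;and @i0&i1  | pair
1. and @i2  | RAW r1
2. blt @i3  | no-port BR/BR
3. beq;xor @i4&i5  | pair
4. mul;sll @i6&i7  | pair
5. st;add @i8&i9  | pair
6. blt;mul @i10&i11  | pair
7. xor @i12  | RAW r2
8. bne @i13  | tail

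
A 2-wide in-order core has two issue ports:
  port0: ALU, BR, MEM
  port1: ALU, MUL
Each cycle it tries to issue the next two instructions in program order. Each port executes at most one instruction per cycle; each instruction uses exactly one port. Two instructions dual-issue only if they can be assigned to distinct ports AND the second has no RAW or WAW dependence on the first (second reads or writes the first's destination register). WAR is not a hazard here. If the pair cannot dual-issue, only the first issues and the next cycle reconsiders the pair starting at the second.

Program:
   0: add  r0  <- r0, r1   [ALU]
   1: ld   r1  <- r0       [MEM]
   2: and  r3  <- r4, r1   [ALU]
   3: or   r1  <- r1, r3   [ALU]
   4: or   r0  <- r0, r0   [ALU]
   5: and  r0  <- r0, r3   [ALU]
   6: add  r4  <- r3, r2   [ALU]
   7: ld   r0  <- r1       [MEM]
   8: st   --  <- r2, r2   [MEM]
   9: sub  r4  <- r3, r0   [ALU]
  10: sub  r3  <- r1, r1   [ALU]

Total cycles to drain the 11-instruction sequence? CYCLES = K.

CYCLES = 8

  cy0 -> i0 (add) RAW r0
  cy1 -> i1 (ld) RAW r1
  cy2 -> i2 (and) RAW r3
  cy3 -> i3/i4 (or+or) dual
  cy4 -> i5/i6 (and+add) dual
  cy5 -> i7 (ld) no-port MEM/MEM
  cy6 -> i8/i9 (st+sub) dual
  cy7 -> i10 (sub) tail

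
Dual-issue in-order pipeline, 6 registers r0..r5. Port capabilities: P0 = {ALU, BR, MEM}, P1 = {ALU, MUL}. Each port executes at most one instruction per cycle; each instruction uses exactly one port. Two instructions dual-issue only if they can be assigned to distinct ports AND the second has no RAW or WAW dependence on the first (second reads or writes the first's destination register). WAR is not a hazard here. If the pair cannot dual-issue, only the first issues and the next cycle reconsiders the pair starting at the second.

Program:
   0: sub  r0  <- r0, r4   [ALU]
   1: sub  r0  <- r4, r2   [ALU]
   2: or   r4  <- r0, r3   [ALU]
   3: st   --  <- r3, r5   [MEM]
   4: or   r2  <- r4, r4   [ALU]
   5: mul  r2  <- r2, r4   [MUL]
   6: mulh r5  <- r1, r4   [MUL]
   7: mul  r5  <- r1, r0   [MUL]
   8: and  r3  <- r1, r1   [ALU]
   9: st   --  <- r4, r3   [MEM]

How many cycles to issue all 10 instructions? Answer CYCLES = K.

CYCLES = 8

[0] i0  sub  -- WAW r0
[1] i1  sub  -- RAW r0
[2] i2/i3  or+st  -- pair
[3] i4  or  -- RAW+WAW r2
[4] i5  mul  -- no-port MUL/MUL
[5] i6  mulh  -- no-port MUL/MUL
[6] i7/i8  mul+and  -- pair
[7] i9  st  -- tail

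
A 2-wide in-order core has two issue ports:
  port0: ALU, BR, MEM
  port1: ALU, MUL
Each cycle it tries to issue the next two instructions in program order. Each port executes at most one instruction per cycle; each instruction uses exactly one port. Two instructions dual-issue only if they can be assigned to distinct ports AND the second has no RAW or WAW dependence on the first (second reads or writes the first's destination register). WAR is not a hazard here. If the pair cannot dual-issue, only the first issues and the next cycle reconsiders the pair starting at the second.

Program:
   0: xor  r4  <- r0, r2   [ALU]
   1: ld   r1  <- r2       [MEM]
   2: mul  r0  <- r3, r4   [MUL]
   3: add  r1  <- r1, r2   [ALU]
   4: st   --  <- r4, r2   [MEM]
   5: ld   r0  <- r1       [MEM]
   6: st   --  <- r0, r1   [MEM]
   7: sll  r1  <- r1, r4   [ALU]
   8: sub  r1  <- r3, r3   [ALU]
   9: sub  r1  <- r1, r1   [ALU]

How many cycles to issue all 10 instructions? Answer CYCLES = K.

  cy0 -> i0/i1 (xor.ALU/ld.MEM) pair
  cy1 -> i2/i3 (mul.MUL/add.ALU) pair
  cy2 -> i4 (st.MEM) no-port MEM/MEM
  cy3 -> i5 (ld.MEM) no-port MEM/MEM
  cy4 -> i6/i7 (st.MEM/sll.ALU) pair
  cy5 -> i8 (sub.ALU) RAW+WAW r1
  cy6 -> i9 (sub.ALU) tail

CYCLES = 7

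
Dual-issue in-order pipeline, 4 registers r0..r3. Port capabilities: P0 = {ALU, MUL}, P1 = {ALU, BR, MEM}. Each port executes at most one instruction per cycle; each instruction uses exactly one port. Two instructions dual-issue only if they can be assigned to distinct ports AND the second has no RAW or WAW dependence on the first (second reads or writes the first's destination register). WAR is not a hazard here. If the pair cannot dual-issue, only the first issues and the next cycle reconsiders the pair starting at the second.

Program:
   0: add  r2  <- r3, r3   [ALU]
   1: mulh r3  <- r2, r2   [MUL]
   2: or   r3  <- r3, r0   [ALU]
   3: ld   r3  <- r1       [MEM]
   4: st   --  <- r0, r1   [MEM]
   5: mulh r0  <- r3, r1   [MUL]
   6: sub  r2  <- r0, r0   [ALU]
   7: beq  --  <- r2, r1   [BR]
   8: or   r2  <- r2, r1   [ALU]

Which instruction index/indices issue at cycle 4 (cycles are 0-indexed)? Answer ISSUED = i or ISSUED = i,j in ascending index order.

ISSUED = 4,5

t=0 i0:add.ALU ; RAW r2
t=1 i1:mulh.MUL ; RAW+WAW r3
t=2 i2:or.ALU ; WAW r3
t=3 i3:ld.MEM ; no-port MEM/MEM
t=4 i4/i5:st.MEM/mulh.MUL ; pair
t=5 i6:sub.ALU ; RAW r2
t=6 i7/i8:beq.BR/or.ALU ; pair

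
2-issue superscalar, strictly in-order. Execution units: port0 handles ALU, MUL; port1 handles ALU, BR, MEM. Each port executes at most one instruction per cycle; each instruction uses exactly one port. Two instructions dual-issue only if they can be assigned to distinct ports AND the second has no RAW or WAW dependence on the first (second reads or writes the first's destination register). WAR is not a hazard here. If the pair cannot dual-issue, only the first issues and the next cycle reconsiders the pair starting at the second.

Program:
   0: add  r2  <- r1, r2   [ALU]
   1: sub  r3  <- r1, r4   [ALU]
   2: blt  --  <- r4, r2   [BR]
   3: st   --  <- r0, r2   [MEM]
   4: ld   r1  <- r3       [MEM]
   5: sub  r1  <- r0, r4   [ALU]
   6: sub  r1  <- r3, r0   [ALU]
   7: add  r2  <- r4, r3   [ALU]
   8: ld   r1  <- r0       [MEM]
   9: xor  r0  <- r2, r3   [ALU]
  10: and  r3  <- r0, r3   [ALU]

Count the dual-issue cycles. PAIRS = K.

c0: i0/i1 add;sub  pair
c1: i2 blt  no-port BR/MEM
c2: i3 st  no-port MEM/MEM
c3: i4 ld  WAW r1
c4: i5 sub  WAW r1
c5: i6/i7 sub;add  pair
c6: i8/i9 ld;xor  pair
c7: i10 and  tail

PAIRS = 3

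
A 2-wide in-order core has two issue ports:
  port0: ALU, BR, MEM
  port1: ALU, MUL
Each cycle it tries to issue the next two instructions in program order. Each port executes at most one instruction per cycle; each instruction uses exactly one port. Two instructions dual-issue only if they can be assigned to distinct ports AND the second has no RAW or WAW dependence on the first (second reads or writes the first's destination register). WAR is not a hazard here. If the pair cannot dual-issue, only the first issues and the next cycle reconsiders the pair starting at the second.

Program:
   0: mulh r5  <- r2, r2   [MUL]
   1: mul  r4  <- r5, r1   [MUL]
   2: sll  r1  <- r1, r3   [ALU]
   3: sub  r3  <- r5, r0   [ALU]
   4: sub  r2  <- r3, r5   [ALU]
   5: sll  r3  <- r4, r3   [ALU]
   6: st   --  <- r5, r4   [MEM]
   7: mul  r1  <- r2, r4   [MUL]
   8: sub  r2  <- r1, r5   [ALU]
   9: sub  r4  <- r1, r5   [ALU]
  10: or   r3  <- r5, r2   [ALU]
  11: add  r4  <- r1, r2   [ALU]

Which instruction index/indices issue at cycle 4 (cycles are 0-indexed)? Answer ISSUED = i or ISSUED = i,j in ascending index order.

  cy0 -> i0 (mulh) no-port MUL/MUL
  cy1 -> i1/i2 (mul/sll) pair
  cy2 -> i3 (sub) RAW r3
  cy3 -> i4/i5 (sub/sll) pair
  cy4 -> i6/i7 (st/mul) pair
  cy5 -> i8/i9 (sub/sub) pair
  cy6 -> i10/i11 (or/add) pair

ISSUED = 6,7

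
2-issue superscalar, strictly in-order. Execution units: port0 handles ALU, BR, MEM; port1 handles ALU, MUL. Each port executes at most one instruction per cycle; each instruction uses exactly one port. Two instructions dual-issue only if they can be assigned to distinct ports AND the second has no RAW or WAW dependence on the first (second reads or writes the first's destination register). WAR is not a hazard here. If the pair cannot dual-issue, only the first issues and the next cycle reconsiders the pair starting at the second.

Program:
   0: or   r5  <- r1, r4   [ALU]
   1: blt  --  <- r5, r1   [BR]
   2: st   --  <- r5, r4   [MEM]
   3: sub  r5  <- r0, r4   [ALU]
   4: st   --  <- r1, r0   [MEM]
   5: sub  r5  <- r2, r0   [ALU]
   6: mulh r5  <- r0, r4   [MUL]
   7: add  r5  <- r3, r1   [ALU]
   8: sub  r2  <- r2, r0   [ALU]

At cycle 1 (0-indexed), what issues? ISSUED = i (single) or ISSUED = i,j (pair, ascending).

  cy0 -> i0 (or) RAW r5
  cy1 -> i1 (blt) no-port BR/MEM
  cy2 -> i2/i3 (st+sub) dual
  cy3 -> i4/i5 (st+sub) dual
  cy4 -> i6 (mulh) WAW r5
  cy5 -> i7/i8 (add+sub) dual

ISSUED = 1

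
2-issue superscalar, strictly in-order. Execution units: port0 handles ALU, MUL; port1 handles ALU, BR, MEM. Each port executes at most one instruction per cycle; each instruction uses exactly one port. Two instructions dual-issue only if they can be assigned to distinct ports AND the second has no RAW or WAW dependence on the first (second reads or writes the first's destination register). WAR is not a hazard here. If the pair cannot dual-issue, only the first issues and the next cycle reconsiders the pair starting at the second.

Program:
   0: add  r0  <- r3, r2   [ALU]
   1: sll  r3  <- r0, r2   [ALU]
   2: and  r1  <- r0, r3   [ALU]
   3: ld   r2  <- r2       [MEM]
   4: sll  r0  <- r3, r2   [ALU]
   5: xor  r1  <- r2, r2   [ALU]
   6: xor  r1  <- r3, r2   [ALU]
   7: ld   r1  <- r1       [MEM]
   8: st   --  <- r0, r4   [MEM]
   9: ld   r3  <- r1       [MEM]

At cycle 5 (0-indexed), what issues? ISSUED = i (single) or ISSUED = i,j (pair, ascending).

#0 head=0: add i0 RAW r0
#1 head=1: sll i1 RAW r3
#2 head=2: and+ld i2&i3 pair
#3 head=4: sll+xor i4&i5 pair
#4 head=6: xor i6 RAW+WAW r1
#5 head=7: ld i7 no-port MEM/MEM
#6 head=8: st i8 no-port MEM/MEM
#7 head=9: ld i9 tail

ISSUED = 7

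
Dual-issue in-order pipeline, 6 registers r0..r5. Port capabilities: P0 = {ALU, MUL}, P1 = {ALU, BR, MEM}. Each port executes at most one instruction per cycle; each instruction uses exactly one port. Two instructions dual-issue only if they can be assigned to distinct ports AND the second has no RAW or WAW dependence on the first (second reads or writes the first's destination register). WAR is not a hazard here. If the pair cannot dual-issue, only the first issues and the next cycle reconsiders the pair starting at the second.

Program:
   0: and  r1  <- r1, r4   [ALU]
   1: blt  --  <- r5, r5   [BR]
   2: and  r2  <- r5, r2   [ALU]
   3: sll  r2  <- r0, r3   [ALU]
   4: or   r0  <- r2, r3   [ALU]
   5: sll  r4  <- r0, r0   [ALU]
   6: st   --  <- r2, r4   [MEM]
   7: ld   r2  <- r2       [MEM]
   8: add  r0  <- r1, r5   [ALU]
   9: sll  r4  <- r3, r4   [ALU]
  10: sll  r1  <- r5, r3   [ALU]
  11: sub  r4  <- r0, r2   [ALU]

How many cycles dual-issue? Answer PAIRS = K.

PAIRS = 3

#0 head=0: and/blt i0&i1 2-wide
#1 head=2: and i2 WAW r2
#2 head=3: sll i3 RAW r2
#3 head=4: or i4 RAW r0
#4 head=5: sll i5 RAW r4
#5 head=6: st i6 no-port MEM/MEM
#6 head=7: ld/add i7&i8 2-wide
#7 head=9: sll/sll i9&i10 2-wide
#8 head=11: sub i11 tail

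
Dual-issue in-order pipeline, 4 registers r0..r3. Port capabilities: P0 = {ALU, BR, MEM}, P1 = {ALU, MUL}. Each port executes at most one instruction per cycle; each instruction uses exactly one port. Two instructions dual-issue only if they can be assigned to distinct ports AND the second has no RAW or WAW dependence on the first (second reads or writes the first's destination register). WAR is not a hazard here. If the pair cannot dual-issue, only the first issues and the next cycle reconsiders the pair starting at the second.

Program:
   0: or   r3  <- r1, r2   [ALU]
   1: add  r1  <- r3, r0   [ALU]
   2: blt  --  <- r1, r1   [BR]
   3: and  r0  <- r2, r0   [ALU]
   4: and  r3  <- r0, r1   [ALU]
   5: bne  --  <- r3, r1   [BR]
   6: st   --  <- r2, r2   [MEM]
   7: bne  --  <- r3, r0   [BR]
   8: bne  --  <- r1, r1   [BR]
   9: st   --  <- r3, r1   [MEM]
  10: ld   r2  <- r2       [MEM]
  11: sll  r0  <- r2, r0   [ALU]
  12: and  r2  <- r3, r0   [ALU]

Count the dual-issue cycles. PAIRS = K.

#0 head=0: or i0 RAW r3
#1 head=1: add i1 RAW r1
#2 head=2: blt+and i2+i3 dual
#3 head=4: and i4 RAW r3
#4 head=5: bne i5 no-port BR/MEM
#5 head=6: st i6 no-port MEM/BR
#6 head=7: bne i7 no-port BR/BR
#7 head=8: bne i8 no-port BR/MEM
#8 head=9: st i9 no-port MEM/MEM
#9 head=10: ld i10 RAW r2
#10 head=11: sll i11 RAW r0
#11 head=12: and i12 tail

PAIRS = 1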